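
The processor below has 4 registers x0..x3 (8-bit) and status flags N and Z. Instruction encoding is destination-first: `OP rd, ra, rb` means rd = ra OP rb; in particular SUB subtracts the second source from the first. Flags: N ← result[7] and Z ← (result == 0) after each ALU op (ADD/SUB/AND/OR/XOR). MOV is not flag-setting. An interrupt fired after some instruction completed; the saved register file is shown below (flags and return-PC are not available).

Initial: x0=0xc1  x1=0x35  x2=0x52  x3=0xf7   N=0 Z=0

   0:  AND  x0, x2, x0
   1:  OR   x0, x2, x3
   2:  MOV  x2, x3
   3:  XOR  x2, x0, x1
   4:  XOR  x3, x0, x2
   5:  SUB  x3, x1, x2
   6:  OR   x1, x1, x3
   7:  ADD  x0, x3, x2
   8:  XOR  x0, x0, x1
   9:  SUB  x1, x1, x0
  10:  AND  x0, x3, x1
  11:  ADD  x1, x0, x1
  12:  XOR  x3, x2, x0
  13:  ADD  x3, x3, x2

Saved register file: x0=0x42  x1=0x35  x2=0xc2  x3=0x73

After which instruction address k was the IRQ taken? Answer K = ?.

after  0: x0=0x40 x1=0x35 x2=0x52 x3=0xf7  N=0 Z=0
after  1: x0=0xf7 x1=0x35 x2=0x52 x3=0xf7  N=1 Z=0
after  2: x0=0xf7 x1=0x35 x2=0xf7 x3=0xf7  N=1 Z=0
after  3: x0=0xf7 x1=0x35 x2=0xc2 x3=0xf7  N=1 Z=0
after  4: x0=0xf7 x1=0x35 x2=0xc2 x3=0x35  N=0 Z=0
after  5: x0=0xf7 x1=0x35 x2=0xc2 x3=0x73  N=0 Z=0
after  6: x0=0xf7 x1=0x77 x2=0xc2 x3=0x73  N=0 Z=0
after  7: x0=0x35 x1=0x77 x2=0xc2 x3=0x73  N=0 Z=0
after  8: x0=0x42 x1=0x77 x2=0xc2 x3=0x73  N=0 Z=0
after  9: x0=0x42 x1=0x35 x2=0xc2 x3=0x73  N=0 Z=0
-- IRQ taken; context saved, return-PC = 10 --

K = 9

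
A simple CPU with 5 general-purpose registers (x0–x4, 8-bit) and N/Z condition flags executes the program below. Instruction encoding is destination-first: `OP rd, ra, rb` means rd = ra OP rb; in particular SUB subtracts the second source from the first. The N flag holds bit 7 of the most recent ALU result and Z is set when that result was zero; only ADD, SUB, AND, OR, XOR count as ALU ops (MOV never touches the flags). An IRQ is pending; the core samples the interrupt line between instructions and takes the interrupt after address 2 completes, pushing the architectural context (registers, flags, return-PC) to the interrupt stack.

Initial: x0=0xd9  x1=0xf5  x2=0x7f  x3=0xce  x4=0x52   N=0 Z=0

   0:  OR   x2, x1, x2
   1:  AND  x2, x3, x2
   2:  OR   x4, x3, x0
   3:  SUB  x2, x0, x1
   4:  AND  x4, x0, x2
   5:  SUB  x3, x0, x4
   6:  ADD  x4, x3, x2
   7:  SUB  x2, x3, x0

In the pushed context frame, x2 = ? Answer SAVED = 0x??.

after  0: x0=0xd9 x1=0xf5 x2=0xff x3=0xce x4=0x52  N=1 Z=0
after  1: x0=0xd9 x1=0xf5 x2=0xce x3=0xce x4=0x52  N=1 Z=0
after  2: x0=0xd9 x1=0xf5 x2=0xce x3=0xce x4=0xdf  N=1 Z=0
-- IRQ taken; context saved, return-PC = 3 --

SAVED = 0xce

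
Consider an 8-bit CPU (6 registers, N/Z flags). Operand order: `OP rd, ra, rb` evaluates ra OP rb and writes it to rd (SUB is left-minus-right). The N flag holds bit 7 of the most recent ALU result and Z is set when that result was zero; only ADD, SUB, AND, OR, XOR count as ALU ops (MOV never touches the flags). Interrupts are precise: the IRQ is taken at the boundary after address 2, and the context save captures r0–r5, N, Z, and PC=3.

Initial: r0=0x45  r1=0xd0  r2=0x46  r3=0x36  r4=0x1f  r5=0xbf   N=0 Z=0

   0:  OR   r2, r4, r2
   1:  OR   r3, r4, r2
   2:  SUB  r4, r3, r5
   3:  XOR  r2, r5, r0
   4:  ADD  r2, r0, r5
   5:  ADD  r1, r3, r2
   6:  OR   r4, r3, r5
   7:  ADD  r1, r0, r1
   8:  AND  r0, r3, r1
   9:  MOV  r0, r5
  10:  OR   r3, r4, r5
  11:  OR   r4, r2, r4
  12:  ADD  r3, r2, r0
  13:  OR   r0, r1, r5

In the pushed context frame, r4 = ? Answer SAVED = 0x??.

SAVED = 0xa0

after  0: r0=0x45 r1=0xd0 r2=0x5f r3=0x36 r4=0x1f r5=0xbf  N=0 Z=0
after  1: r0=0x45 r1=0xd0 r2=0x5f r3=0x5f r4=0x1f r5=0xbf  N=0 Z=0
after  2: r0=0x45 r1=0xd0 r2=0x5f r3=0x5f r4=0xa0 r5=0xbf  N=1 Z=0
-- IRQ taken; context saved, return-PC = 3 --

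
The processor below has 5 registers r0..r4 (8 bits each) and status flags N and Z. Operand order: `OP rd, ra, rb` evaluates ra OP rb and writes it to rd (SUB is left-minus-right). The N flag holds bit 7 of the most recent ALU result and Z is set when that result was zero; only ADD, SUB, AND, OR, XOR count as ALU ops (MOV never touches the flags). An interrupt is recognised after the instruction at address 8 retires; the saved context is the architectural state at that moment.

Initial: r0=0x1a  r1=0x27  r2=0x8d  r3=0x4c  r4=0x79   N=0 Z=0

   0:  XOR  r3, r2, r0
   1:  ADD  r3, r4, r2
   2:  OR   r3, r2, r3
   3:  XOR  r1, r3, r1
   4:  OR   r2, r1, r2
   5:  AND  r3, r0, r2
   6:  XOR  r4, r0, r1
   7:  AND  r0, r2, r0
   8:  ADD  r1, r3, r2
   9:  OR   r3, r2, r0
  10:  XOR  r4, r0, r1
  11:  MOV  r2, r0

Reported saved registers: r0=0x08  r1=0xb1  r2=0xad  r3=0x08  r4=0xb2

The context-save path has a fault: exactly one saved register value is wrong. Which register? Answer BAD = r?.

BAD = r1

after  0: r0=0x1a r1=0x27 r2=0x8d r3=0x97 r4=0x79  N=1 Z=0
after  1: r0=0x1a r1=0x27 r2=0x8d r3=0x06 r4=0x79  N=0 Z=0
after  2: r0=0x1a r1=0x27 r2=0x8d r3=0x8f r4=0x79  N=1 Z=0
after  3: r0=0x1a r1=0xa8 r2=0x8d r3=0x8f r4=0x79  N=1 Z=0
after  4: r0=0x1a r1=0xa8 r2=0xad r3=0x8f r4=0x79  N=1 Z=0
after  5: r0=0x1a r1=0xa8 r2=0xad r3=0x08 r4=0x79  N=0 Z=0
after  6: r0=0x1a r1=0xa8 r2=0xad r3=0x08 r4=0xb2  N=1 Z=0
after  7: r0=0x08 r1=0xa8 r2=0xad r3=0x08 r4=0xb2  N=0 Z=0
after  8: r0=0x08 r1=0xb5 r2=0xad r3=0x08 r4=0xb2  N=1 Z=0
-- IRQ taken; context saved, return-PC = 9 --
mismatch: r1: reported 0xb1 vs actual 0xb5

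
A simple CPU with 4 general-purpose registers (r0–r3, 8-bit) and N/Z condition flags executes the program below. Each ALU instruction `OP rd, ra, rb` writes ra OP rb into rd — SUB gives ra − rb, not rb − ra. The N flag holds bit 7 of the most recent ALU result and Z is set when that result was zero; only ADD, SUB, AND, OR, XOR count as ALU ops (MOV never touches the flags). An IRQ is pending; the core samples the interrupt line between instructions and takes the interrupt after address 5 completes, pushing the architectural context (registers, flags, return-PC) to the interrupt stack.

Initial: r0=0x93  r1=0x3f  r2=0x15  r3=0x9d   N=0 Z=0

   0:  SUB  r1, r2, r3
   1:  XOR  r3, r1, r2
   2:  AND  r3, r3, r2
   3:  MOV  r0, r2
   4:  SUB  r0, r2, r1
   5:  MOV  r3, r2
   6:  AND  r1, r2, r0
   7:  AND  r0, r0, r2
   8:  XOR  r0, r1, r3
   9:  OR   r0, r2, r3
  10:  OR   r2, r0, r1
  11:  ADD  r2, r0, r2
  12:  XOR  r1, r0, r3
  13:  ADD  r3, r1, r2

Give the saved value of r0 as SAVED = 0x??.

after  0: r0=0x93 r1=0x78 r2=0x15 r3=0x9d  N=0 Z=0
after  1: r0=0x93 r1=0x78 r2=0x15 r3=0x6d  N=0 Z=0
after  2: r0=0x93 r1=0x78 r2=0x15 r3=0x05  N=0 Z=0
after  3: r0=0x15 r1=0x78 r2=0x15 r3=0x05  N=0 Z=0
after  4: r0=0x9d r1=0x78 r2=0x15 r3=0x05  N=1 Z=0
after  5: r0=0x9d r1=0x78 r2=0x15 r3=0x15  N=1 Z=0
-- IRQ taken; context saved, return-PC = 6 --

SAVED = 0x9d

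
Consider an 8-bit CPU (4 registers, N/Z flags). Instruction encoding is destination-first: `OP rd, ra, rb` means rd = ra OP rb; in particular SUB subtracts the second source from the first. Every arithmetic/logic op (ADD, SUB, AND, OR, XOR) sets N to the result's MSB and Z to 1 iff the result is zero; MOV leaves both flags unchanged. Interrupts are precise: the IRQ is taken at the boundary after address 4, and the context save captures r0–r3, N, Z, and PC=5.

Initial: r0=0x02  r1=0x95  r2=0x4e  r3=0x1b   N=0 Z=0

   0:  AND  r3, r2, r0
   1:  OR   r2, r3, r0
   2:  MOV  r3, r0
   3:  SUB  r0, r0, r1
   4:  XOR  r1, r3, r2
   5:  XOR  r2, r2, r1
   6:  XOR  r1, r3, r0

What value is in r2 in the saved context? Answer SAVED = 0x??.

SAVED = 0x02

after  0: r0=0x02 r1=0x95 r2=0x4e r3=0x02  N=0 Z=0
after  1: r0=0x02 r1=0x95 r2=0x02 r3=0x02  N=0 Z=0
after  2: r0=0x02 r1=0x95 r2=0x02 r3=0x02  N=0 Z=0
after  3: r0=0x6d r1=0x95 r2=0x02 r3=0x02  N=0 Z=0
after  4: r0=0x6d r1=0x00 r2=0x02 r3=0x02  N=0 Z=1
-- IRQ taken; context saved, return-PC = 5 --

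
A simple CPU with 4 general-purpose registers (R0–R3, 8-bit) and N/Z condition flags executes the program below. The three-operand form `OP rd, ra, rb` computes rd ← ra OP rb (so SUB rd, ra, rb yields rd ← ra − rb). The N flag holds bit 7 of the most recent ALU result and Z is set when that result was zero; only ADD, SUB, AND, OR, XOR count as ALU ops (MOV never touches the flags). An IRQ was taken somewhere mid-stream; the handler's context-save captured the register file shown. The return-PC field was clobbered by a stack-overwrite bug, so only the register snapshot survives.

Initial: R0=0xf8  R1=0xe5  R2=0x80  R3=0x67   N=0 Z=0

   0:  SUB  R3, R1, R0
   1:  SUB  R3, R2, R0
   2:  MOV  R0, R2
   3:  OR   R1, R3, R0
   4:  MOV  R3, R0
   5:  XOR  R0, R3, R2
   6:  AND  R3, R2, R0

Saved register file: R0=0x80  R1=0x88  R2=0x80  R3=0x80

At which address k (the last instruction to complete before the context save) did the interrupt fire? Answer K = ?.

K = 4

after  0: R0=0xf8 R1=0xe5 R2=0x80 R3=0xed  N=1 Z=0
after  1: R0=0xf8 R1=0xe5 R2=0x80 R3=0x88  N=1 Z=0
after  2: R0=0x80 R1=0xe5 R2=0x80 R3=0x88  N=1 Z=0
after  3: R0=0x80 R1=0x88 R2=0x80 R3=0x88  N=1 Z=0
after  4: R0=0x80 R1=0x88 R2=0x80 R3=0x80  N=1 Z=0
-- IRQ taken; context saved, return-PC = 5 --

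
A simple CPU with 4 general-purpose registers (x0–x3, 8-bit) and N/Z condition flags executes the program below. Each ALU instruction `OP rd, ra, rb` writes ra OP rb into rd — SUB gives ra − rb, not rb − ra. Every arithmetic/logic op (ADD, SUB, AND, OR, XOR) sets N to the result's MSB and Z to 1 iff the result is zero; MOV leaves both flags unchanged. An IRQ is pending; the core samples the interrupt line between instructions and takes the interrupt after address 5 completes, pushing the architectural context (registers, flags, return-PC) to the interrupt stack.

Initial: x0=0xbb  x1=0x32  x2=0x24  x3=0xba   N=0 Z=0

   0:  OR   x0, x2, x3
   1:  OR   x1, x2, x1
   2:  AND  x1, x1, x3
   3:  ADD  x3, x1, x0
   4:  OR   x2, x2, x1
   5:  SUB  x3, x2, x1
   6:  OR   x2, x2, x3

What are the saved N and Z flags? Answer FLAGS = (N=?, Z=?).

FLAGS = (N=0, Z=0)

after  0: x0=0xbe x1=0x32 x2=0x24 x3=0xba  N=1 Z=0
after  1: x0=0xbe x1=0x36 x2=0x24 x3=0xba  N=0 Z=0
after  2: x0=0xbe x1=0x32 x2=0x24 x3=0xba  N=0 Z=0
after  3: x0=0xbe x1=0x32 x2=0x24 x3=0xf0  N=1 Z=0
after  4: x0=0xbe x1=0x32 x2=0x36 x3=0xf0  N=0 Z=0
after  5: x0=0xbe x1=0x32 x2=0x36 x3=0x04  N=0 Z=0
-- IRQ taken; context saved, return-PC = 6 --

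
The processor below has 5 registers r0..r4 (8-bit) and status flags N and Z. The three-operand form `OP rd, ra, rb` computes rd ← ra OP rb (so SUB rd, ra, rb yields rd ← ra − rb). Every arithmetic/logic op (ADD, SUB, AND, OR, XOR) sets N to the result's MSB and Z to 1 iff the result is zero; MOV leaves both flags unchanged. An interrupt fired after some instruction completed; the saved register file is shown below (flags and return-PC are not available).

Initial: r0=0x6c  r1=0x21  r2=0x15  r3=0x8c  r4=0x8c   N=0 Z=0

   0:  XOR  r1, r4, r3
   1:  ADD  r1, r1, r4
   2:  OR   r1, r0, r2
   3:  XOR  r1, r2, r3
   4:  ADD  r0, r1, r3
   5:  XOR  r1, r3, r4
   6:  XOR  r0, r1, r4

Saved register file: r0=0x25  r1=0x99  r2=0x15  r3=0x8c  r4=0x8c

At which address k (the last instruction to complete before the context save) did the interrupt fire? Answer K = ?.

after  0: r0=0x6c r1=0x00 r2=0x15 r3=0x8c r4=0x8c  N=0 Z=1
after  1: r0=0x6c r1=0x8c r2=0x15 r3=0x8c r4=0x8c  N=1 Z=0
after  2: r0=0x6c r1=0x7d r2=0x15 r3=0x8c r4=0x8c  N=0 Z=0
after  3: r0=0x6c r1=0x99 r2=0x15 r3=0x8c r4=0x8c  N=1 Z=0
after  4: r0=0x25 r1=0x99 r2=0x15 r3=0x8c r4=0x8c  N=0 Z=0
-- IRQ taken; context saved, return-PC = 5 --

K = 4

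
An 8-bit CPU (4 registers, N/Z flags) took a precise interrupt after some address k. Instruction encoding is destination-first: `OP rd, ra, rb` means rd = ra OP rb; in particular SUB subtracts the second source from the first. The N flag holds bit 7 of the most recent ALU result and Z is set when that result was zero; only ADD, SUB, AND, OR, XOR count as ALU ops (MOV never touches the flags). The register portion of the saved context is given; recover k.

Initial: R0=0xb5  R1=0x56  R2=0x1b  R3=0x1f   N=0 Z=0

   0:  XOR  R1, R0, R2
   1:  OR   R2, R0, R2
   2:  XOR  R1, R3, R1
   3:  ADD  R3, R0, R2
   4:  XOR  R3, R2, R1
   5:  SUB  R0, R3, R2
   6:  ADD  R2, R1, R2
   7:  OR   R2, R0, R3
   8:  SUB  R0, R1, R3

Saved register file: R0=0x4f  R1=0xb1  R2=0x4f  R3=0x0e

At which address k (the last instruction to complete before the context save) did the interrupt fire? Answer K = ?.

after  0: R0=0xb5 R1=0xae R2=0x1b R3=0x1f  N=1 Z=0
after  1: R0=0xb5 R1=0xae R2=0xbf R3=0x1f  N=1 Z=0
after  2: R0=0xb5 R1=0xb1 R2=0xbf R3=0x1f  N=1 Z=0
after  3: R0=0xb5 R1=0xb1 R2=0xbf R3=0x74  N=0 Z=0
after  4: R0=0xb5 R1=0xb1 R2=0xbf R3=0x0e  N=0 Z=0
after  5: R0=0x4f R1=0xb1 R2=0xbf R3=0x0e  N=0 Z=0
after  6: R0=0x4f R1=0xb1 R2=0x70 R3=0x0e  N=0 Z=0
after  7: R0=0x4f R1=0xb1 R2=0x4f R3=0x0e  N=0 Z=0
-- IRQ taken; context saved, return-PC = 8 --

K = 7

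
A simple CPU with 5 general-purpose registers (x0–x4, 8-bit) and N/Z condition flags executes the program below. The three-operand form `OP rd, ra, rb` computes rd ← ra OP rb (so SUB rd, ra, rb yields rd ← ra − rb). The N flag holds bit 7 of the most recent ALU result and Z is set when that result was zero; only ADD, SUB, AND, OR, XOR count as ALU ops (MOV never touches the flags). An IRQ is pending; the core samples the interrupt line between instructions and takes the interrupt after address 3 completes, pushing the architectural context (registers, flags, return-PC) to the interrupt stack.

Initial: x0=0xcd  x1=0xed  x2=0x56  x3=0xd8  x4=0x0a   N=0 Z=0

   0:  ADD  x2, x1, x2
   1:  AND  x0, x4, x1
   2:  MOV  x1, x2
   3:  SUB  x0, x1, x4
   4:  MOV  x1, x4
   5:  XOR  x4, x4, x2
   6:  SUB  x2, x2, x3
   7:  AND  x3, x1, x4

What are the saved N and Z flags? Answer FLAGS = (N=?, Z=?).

FLAGS = (N=0, Z=0)

after  0: x0=0xcd x1=0xed x2=0x43 x3=0xd8 x4=0x0a  N=0 Z=0
after  1: x0=0x08 x1=0xed x2=0x43 x3=0xd8 x4=0x0a  N=0 Z=0
after  2: x0=0x08 x1=0x43 x2=0x43 x3=0xd8 x4=0x0a  N=0 Z=0
after  3: x0=0x39 x1=0x43 x2=0x43 x3=0xd8 x4=0x0a  N=0 Z=0
-- IRQ taken; context saved, return-PC = 4 --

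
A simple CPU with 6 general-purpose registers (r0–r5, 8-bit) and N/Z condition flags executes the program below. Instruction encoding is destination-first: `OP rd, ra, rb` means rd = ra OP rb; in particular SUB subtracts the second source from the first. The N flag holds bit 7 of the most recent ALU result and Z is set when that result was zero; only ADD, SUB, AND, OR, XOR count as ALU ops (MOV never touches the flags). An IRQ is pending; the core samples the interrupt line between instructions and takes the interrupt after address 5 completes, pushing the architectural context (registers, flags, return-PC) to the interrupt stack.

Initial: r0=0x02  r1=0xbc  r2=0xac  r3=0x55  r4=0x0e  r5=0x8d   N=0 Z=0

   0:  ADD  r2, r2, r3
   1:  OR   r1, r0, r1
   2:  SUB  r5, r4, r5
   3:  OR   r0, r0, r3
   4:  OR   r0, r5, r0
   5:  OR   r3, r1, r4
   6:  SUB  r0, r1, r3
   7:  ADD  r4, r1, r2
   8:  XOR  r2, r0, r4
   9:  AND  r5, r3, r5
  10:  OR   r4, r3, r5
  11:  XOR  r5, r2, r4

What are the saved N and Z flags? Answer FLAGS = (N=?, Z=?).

after  0: r0=0x02 r1=0xbc r2=0x01 r3=0x55 r4=0x0e r5=0x8d  N=0 Z=0
after  1: r0=0x02 r1=0xbe r2=0x01 r3=0x55 r4=0x0e r5=0x8d  N=1 Z=0
after  2: r0=0x02 r1=0xbe r2=0x01 r3=0x55 r4=0x0e r5=0x81  N=1 Z=0
after  3: r0=0x57 r1=0xbe r2=0x01 r3=0x55 r4=0x0e r5=0x81  N=0 Z=0
after  4: r0=0xd7 r1=0xbe r2=0x01 r3=0x55 r4=0x0e r5=0x81  N=1 Z=0
after  5: r0=0xd7 r1=0xbe r2=0x01 r3=0xbe r4=0x0e r5=0x81  N=1 Z=0
-- IRQ taken; context saved, return-PC = 6 --

FLAGS = (N=1, Z=0)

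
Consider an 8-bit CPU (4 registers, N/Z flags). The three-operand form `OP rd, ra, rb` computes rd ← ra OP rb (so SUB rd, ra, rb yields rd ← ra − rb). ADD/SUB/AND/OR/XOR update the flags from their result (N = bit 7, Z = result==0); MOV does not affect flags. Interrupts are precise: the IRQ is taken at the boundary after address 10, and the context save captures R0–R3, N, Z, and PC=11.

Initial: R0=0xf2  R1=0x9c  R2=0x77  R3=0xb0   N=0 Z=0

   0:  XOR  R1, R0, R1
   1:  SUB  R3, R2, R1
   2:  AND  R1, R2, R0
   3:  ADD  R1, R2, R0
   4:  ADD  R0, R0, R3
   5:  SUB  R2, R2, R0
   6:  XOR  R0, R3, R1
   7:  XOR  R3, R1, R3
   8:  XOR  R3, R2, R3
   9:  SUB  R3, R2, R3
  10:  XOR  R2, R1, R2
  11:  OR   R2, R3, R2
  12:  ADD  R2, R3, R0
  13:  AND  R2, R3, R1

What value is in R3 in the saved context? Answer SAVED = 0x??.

after  0: R0=0xf2 R1=0x6e R2=0x77 R3=0xb0  N=0 Z=0
after  1: R0=0xf2 R1=0x6e R2=0x77 R3=0x09  N=0 Z=0
after  2: R0=0xf2 R1=0x72 R2=0x77 R3=0x09  N=0 Z=0
after  3: R0=0xf2 R1=0x69 R2=0x77 R3=0x09  N=0 Z=0
after  4: R0=0xfb R1=0x69 R2=0x77 R3=0x09  N=1 Z=0
after  5: R0=0xfb R1=0x69 R2=0x7c R3=0x09  N=0 Z=0
after  6: R0=0x60 R1=0x69 R2=0x7c R3=0x09  N=0 Z=0
after  7: R0=0x60 R1=0x69 R2=0x7c R3=0x60  N=0 Z=0
after  8: R0=0x60 R1=0x69 R2=0x7c R3=0x1c  N=0 Z=0
after  9: R0=0x60 R1=0x69 R2=0x7c R3=0x60  N=0 Z=0
after 10: R0=0x60 R1=0x69 R2=0x15 R3=0x60  N=0 Z=0
-- IRQ taken; context saved, return-PC = 11 --

SAVED = 0x60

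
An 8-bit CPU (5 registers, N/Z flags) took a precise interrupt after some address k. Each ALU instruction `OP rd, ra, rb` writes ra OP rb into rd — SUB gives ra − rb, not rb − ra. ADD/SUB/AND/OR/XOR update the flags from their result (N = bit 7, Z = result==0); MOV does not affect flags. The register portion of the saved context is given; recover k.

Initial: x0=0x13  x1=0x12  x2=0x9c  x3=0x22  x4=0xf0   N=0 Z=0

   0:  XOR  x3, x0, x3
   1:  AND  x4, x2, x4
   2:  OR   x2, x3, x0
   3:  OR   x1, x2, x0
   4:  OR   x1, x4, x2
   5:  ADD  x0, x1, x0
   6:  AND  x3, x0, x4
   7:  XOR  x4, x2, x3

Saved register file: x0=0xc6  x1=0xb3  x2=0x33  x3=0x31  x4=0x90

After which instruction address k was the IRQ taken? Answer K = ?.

K = 5

after  0: x0=0x13 x1=0x12 x2=0x9c x3=0x31 x4=0xf0  N=0 Z=0
after  1: x0=0x13 x1=0x12 x2=0x9c x3=0x31 x4=0x90  N=1 Z=0
after  2: x0=0x13 x1=0x12 x2=0x33 x3=0x31 x4=0x90  N=0 Z=0
after  3: x0=0x13 x1=0x33 x2=0x33 x3=0x31 x4=0x90  N=0 Z=0
after  4: x0=0x13 x1=0xb3 x2=0x33 x3=0x31 x4=0x90  N=1 Z=0
after  5: x0=0xc6 x1=0xb3 x2=0x33 x3=0x31 x4=0x90  N=1 Z=0
-- IRQ taken; context saved, return-PC = 6 --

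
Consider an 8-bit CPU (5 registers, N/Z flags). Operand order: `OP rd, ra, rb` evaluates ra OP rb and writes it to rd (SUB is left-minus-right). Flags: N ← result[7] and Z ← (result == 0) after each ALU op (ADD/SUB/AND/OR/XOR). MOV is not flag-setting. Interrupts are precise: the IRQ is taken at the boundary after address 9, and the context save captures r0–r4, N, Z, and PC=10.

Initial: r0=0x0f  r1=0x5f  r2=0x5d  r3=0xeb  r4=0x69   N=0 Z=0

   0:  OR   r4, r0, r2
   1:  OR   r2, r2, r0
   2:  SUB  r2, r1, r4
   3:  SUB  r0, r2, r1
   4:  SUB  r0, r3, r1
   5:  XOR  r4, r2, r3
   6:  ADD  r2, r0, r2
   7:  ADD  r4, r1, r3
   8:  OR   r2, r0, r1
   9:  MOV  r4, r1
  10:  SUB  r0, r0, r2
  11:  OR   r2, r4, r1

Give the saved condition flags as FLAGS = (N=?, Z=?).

after  0: r0=0x0f r1=0x5f r2=0x5d r3=0xeb r4=0x5f  N=0 Z=0
after  1: r0=0x0f r1=0x5f r2=0x5f r3=0xeb r4=0x5f  N=0 Z=0
after  2: r0=0x0f r1=0x5f r2=0x00 r3=0xeb r4=0x5f  N=0 Z=1
after  3: r0=0xa1 r1=0x5f r2=0x00 r3=0xeb r4=0x5f  N=1 Z=0
after  4: r0=0x8c r1=0x5f r2=0x00 r3=0xeb r4=0x5f  N=1 Z=0
after  5: r0=0x8c r1=0x5f r2=0x00 r3=0xeb r4=0xeb  N=1 Z=0
after  6: r0=0x8c r1=0x5f r2=0x8c r3=0xeb r4=0xeb  N=1 Z=0
after  7: r0=0x8c r1=0x5f r2=0x8c r3=0xeb r4=0x4a  N=0 Z=0
after  8: r0=0x8c r1=0x5f r2=0xdf r3=0xeb r4=0x4a  N=1 Z=0
after  9: r0=0x8c r1=0x5f r2=0xdf r3=0xeb r4=0x5f  N=1 Z=0
-- IRQ taken; context saved, return-PC = 10 --

FLAGS = (N=1, Z=0)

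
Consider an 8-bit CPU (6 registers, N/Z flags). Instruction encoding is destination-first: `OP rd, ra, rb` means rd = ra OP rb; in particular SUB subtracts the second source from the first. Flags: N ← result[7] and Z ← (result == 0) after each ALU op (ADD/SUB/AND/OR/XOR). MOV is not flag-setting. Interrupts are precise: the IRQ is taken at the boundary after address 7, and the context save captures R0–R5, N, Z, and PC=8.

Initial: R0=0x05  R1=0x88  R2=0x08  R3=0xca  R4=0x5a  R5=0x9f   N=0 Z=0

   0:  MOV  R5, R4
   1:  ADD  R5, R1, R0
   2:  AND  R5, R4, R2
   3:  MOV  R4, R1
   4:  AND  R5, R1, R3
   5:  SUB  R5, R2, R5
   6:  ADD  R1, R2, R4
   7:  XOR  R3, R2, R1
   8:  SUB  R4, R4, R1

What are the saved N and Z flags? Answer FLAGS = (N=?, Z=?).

after  0: R0=0x05 R1=0x88 R2=0x08 R3=0xca R4=0x5a R5=0x5a  N=0 Z=0
after  1: R0=0x05 R1=0x88 R2=0x08 R3=0xca R4=0x5a R5=0x8d  N=1 Z=0
after  2: R0=0x05 R1=0x88 R2=0x08 R3=0xca R4=0x5a R5=0x08  N=0 Z=0
after  3: R0=0x05 R1=0x88 R2=0x08 R3=0xca R4=0x88 R5=0x08  N=0 Z=0
after  4: R0=0x05 R1=0x88 R2=0x08 R3=0xca R4=0x88 R5=0x88  N=1 Z=0
after  5: R0=0x05 R1=0x88 R2=0x08 R3=0xca R4=0x88 R5=0x80  N=1 Z=0
after  6: R0=0x05 R1=0x90 R2=0x08 R3=0xca R4=0x88 R5=0x80  N=1 Z=0
after  7: R0=0x05 R1=0x90 R2=0x08 R3=0x98 R4=0x88 R5=0x80  N=1 Z=0
-- IRQ taken; context saved, return-PC = 8 --

FLAGS = (N=1, Z=0)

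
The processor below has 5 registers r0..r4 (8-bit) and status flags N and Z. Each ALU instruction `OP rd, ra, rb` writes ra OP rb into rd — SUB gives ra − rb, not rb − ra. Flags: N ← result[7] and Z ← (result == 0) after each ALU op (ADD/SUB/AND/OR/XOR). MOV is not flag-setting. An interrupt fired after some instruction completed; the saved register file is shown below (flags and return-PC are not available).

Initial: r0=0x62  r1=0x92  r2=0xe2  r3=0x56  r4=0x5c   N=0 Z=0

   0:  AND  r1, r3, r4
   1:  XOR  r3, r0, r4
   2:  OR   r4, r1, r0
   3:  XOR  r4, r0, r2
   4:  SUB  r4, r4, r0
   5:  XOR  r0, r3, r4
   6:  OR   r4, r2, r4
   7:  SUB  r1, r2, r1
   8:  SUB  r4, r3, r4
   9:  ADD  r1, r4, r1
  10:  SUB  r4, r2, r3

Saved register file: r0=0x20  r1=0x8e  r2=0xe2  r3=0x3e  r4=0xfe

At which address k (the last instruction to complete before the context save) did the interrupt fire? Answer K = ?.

K = 7

after  0: r0=0x62 r1=0x54 r2=0xe2 r3=0x56 r4=0x5c  N=0 Z=0
after  1: r0=0x62 r1=0x54 r2=0xe2 r3=0x3e r4=0x5c  N=0 Z=0
after  2: r0=0x62 r1=0x54 r2=0xe2 r3=0x3e r4=0x76  N=0 Z=0
after  3: r0=0x62 r1=0x54 r2=0xe2 r3=0x3e r4=0x80  N=1 Z=0
after  4: r0=0x62 r1=0x54 r2=0xe2 r3=0x3e r4=0x1e  N=0 Z=0
after  5: r0=0x20 r1=0x54 r2=0xe2 r3=0x3e r4=0x1e  N=0 Z=0
after  6: r0=0x20 r1=0x54 r2=0xe2 r3=0x3e r4=0xfe  N=1 Z=0
after  7: r0=0x20 r1=0x8e r2=0xe2 r3=0x3e r4=0xfe  N=1 Z=0
-- IRQ taken; context saved, return-PC = 8 --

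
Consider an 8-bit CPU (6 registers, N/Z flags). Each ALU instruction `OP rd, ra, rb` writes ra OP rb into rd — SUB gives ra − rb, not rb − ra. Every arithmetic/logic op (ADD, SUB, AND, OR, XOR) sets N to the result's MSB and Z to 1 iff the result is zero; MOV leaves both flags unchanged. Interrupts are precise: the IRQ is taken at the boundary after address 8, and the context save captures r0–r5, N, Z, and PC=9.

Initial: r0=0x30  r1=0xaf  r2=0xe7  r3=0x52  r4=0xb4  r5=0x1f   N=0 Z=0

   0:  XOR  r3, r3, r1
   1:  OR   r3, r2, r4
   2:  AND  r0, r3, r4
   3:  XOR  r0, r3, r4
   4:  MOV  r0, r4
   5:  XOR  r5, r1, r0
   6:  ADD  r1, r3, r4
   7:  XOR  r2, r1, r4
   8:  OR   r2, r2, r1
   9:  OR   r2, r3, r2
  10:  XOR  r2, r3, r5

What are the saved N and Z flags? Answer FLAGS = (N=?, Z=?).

FLAGS = (N=1, Z=0)

after  0: r0=0x30 r1=0xaf r2=0xe7 r3=0xfd r4=0xb4 r5=0x1f  N=1 Z=0
after  1: r0=0x30 r1=0xaf r2=0xe7 r3=0xf7 r4=0xb4 r5=0x1f  N=1 Z=0
after  2: r0=0xb4 r1=0xaf r2=0xe7 r3=0xf7 r4=0xb4 r5=0x1f  N=1 Z=0
after  3: r0=0x43 r1=0xaf r2=0xe7 r3=0xf7 r4=0xb4 r5=0x1f  N=0 Z=0
after  4: r0=0xb4 r1=0xaf r2=0xe7 r3=0xf7 r4=0xb4 r5=0x1f  N=0 Z=0
after  5: r0=0xb4 r1=0xaf r2=0xe7 r3=0xf7 r4=0xb4 r5=0x1b  N=0 Z=0
after  6: r0=0xb4 r1=0xab r2=0xe7 r3=0xf7 r4=0xb4 r5=0x1b  N=1 Z=0
after  7: r0=0xb4 r1=0xab r2=0x1f r3=0xf7 r4=0xb4 r5=0x1b  N=0 Z=0
after  8: r0=0xb4 r1=0xab r2=0xbf r3=0xf7 r4=0xb4 r5=0x1b  N=1 Z=0
-- IRQ taken; context saved, return-PC = 9 --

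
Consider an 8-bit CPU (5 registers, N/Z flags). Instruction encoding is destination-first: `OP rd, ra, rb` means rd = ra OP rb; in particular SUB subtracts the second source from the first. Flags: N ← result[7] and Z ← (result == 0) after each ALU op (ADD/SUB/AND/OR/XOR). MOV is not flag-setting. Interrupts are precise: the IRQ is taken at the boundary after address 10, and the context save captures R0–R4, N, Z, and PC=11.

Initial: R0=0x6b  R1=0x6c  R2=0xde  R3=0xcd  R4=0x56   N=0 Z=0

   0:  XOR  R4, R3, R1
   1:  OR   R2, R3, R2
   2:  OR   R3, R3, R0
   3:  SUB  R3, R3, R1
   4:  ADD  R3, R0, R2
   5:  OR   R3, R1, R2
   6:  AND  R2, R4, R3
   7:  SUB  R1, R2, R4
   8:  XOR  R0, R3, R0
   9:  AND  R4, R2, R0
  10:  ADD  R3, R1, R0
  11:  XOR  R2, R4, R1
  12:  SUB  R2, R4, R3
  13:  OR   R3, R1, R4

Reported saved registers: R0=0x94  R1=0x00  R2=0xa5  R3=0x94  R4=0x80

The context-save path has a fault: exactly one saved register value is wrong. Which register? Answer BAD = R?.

after  0: R0=0x6b R1=0x6c R2=0xde R3=0xcd R4=0xa1  N=1 Z=0
after  1: R0=0x6b R1=0x6c R2=0xdf R3=0xcd R4=0xa1  N=1 Z=0
after  2: R0=0x6b R1=0x6c R2=0xdf R3=0xef R4=0xa1  N=1 Z=0
after  3: R0=0x6b R1=0x6c R2=0xdf R3=0x83 R4=0xa1  N=1 Z=0
after  4: R0=0x6b R1=0x6c R2=0xdf R3=0x4a R4=0xa1  N=0 Z=0
after  5: R0=0x6b R1=0x6c R2=0xdf R3=0xff R4=0xa1  N=1 Z=0
after  6: R0=0x6b R1=0x6c R2=0xa1 R3=0xff R4=0xa1  N=1 Z=0
after  7: R0=0x6b R1=0x00 R2=0xa1 R3=0xff R4=0xa1  N=0 Z=1
after  8: R0=0x94 R1=0x00 R2=0xa1 R3=0xff R4=0xa1  N=1 Z=0
after  9: R0=0x94 R1=0x00 R2=0xa1 R3=0xff R4=0x80  N=1 Z=0
after 10: R0=0x94 R1=0x00 R2=0xa1 R3=0x94 R4=0x80  N=1 Z=0
-- IRQ taken; context saved, return-PC = 11 --
mismatch: R2: reported 0xa5 vs actual 0xa1

BAD = R2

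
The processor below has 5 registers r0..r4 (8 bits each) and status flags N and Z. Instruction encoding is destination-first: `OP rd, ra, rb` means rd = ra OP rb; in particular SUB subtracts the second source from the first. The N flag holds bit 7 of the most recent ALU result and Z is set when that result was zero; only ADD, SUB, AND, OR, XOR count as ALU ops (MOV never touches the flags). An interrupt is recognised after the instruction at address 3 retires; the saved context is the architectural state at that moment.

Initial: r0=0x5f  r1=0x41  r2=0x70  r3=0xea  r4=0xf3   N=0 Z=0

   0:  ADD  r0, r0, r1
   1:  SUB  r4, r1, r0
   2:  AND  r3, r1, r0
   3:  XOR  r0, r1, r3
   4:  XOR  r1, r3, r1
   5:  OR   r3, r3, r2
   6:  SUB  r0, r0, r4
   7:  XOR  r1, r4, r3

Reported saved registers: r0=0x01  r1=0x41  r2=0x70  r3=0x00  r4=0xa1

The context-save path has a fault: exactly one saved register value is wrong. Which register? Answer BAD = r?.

after  0: r0=0xa0 r1=0x41 r2=0x70 r3=0xea r4=0xf3  N=1 Z=0
after  1: r0=0xa0 r1=0x41 r2=0x70 r3=0xea r4=0xa1  N=1 Z=0
after  2: r0=0xa0 r1=0x41 r2=0x70 r3=0x00 r4=0xa1  N=0 Z=1
after  3: r0=0x41 r1=0x41 r2=0x70 r3=0x00 r4=0xa1  N=0 Z=0
-- IRQ taken; context saved, return-PC = 4 --
mismatch: r0: reported 0x01 vs actual 0x41

BAD = r0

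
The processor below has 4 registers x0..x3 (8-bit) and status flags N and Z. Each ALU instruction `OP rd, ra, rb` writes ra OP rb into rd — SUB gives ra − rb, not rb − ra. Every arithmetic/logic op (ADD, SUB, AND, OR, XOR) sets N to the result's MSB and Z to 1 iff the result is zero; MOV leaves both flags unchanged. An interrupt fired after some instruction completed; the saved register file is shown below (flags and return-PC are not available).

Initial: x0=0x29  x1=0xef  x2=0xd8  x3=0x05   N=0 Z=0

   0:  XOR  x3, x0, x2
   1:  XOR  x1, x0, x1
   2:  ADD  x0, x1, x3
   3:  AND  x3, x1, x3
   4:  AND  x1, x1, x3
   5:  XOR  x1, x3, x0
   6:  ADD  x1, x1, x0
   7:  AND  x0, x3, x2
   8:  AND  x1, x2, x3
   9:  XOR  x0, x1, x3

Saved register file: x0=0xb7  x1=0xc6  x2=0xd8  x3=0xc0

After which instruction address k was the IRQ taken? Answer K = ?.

after  0: x0=0x29 x1=0xef x2=0xd8 x3=0xf1  N=1 Z=0
after  1: x0=0x29 x1=0xc6 x2=0xd8 x3=0xf1  N=1 Z=0
after  2: x0=0xb7 x1=0xc6 x2=0xd8 x3=0xf1  N=1 Z=0
after  3: x0=0xb7 x1=0xc6 x2=0xd8 x3=0xc0  N=1 Z=0
-- IRQ taken; context saved, return-PC = 4 --

K = 3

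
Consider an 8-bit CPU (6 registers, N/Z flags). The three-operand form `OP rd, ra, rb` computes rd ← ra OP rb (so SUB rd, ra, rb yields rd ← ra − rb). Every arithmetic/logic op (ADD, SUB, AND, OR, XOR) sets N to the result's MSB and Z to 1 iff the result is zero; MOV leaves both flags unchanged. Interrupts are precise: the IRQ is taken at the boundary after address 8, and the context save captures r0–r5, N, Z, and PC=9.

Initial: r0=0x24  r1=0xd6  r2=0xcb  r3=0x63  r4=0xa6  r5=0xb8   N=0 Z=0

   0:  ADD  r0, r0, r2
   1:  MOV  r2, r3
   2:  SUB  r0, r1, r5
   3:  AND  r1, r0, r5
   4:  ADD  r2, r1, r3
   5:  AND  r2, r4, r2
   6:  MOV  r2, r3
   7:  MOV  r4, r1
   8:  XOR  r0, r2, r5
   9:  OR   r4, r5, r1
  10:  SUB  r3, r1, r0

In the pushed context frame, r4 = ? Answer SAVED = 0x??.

after  0: r0=0xef r1=0xd6 r2=0xcb r3=0x63 r4=0xa6 r5=0xb8  N=1 Z=0
after  1: r0=0xef r1=0xd6 r2=0x63 r3=0x63 r4=0xa6 r5=0xb8  N=1 Z=0
after  2: r0=0x1e r1=0xd6 r2=0x63 r3=0x63 r4=0xa6 r5=0xb8  N=0 Z=0
after  3: r0=0x1e r1=0x18 r2=0x63 r3=0x63 r4=0xa6 r5=0xb8  N=0 Z=0
after  4: r0=0x1e r1=0x18 r2=0x7b r3=0x63 r4=0xa6 r5=0xb8  N=0 Z=0
after  5: r0=0x1e r1=0x18 r2=0x22 r3=0x63 r4=0xa6 r5=0xb8  N=0 Z=0
after  6: r0=0x1e r1=0x18 r2=0x63 r3=0x63 r4=0xa6 r5=0xb8  N=0 Z=0
after  7: r0=0x1e r1=0x18 r2=0x63 r3=0x63 r4=0x18 r5=0xb8  N=0 Z=0
after  8: r0=0xdb r1=0x18 r2=0x63 r3=0x63 r4=0x18 r5=0xb8  N=1 Z=0
-- IRQ taken; context saved, return-PC = 9 --

SAVED = 0x18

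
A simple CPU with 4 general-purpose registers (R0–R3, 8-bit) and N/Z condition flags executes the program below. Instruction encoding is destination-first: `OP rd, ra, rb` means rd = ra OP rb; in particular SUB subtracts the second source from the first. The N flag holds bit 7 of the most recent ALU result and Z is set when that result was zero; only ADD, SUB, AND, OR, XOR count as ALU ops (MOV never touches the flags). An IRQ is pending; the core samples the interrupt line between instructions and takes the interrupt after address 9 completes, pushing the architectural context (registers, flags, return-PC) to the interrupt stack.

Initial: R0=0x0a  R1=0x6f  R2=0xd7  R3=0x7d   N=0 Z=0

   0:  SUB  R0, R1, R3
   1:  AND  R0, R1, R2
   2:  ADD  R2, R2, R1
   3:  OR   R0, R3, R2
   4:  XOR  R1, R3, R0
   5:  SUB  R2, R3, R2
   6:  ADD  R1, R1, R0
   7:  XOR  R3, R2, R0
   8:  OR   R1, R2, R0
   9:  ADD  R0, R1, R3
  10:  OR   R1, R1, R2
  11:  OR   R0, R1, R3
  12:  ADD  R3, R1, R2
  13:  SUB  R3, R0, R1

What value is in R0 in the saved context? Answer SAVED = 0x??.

SAVED = 0xc7

after  0: R0=0xf2 R1=0x6f R2=0xd7 R3=0x7d  N=1 Z=0
after  1: R0=0x47 R1=0x6f R2=0xd7 R3=0x7d  N=0 Z=0
after  2: R0=0x47 R1=0x6f R2=0x46 R3=0x7d  N=0 Z=0
after  3: R0=0x7f R1=0x6f R2=0x46 R3=0x7d  N=0 Z=0
after  4: R0=0x7f R1=0x02 R2=0x46 R3=0x7d  N=0 Z=0
after  5: R0=0x7f R1=0x02 R2=0x37 R3=0x7d  N=0 Z=0
after  6: R0=0x7f R1=0x81 R2=0x37 R3=0x7d  N=1 Z=0
after  7: R0=0x7f R1=0x81 R2=0x37 R3=0x48  N=0 Z=0
after  8: R0=0x7f R1=0x7f R2=0x37 R3=0x48  N=0 Z=0
after  9: R0=0xc7 R1=0x7f R2=0x37 R3=0x48  N=1 Z=0
-- IRQ taken; context saved, return-PC = 10 --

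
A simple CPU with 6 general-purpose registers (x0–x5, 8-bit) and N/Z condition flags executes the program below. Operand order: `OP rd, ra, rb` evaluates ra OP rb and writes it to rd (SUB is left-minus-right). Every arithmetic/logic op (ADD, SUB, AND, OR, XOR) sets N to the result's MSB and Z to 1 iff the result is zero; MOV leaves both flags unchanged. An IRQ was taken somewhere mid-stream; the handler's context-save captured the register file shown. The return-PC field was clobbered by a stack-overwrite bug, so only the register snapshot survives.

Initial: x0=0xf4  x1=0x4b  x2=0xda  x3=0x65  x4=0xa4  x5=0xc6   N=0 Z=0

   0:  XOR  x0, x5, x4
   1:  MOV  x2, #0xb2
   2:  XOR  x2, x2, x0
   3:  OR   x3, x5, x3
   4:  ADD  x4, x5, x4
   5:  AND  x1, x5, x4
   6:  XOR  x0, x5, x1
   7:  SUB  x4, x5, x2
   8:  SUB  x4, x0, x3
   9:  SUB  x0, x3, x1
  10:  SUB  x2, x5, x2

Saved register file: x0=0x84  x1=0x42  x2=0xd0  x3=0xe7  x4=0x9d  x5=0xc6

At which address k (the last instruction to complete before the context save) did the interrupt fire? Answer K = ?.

K = 8

after  0: x0=0x62 x1=0x4b x2=0xda x3=0x65 x4=0xa4 x5=0xc6  N=0 Z=0
after  1: x0=0x62 x1=0x4b x2=0xb2 x3=0x65 x4=0xa4 x5=0xc6  N=0 Z=0
after  2: x0=0x62 x1=0x4b x2=0xd0 x3=0x65 x4=0xa4 x5=0xc6  N=1 Z=0
after  3: x0=0x62 x1=0x4b x2=0xd0 x3=0xe7 x4=0xa4 x5=0xc6  N=1 Z=0
after  4: x0=0x62 x1=0x4b x2=0xd0 x3=0xe7 x4=0x6a x5=0xc6  N=0 Z=0
after  5: x0=0x62 x1=0x42 x2=0xd0 x3=0xe7 x4=0x6a x5=0xc6  N=0 Z=0
after  6: x0=0x84 x1=0x42 x2=0xd0 x3=0xe7 x4=0x6a x5=0xc6  N=1 Z=0
after  7: x0=0x84 x1=0x42 x2=0xd0 x3=0xe7 x4=0xf6 x5=0xc6  N=1 Z=0
after  8: x0=0x84 x1=0x42 x2=0xd0 x3=0xe7 x4=0x9d x5=0xc6  N=1 Z=0
-- IRQ taken; context saved, return-PC = 9 --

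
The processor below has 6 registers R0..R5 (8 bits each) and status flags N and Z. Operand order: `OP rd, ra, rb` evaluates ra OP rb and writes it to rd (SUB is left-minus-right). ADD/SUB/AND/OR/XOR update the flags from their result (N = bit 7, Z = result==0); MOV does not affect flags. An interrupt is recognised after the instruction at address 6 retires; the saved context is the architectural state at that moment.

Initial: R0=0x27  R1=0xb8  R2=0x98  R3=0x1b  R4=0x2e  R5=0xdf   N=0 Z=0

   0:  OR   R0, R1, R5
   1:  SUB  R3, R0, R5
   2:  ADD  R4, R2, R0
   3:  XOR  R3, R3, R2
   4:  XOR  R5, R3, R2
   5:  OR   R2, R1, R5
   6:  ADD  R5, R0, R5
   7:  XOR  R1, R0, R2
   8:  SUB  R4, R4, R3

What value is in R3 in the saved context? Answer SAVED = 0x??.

SAVED = 0xb8

after  0: R0=0xff R1=0xb8 R2=0x98 R3=0x1b R4=0x2e R5=0xdf  N=1 Z=0
after  1: R0=0xff R1=0xb8 R2=0x98 R3=0x20 R4=0x2e R5=0xdf  N=0 Z=0
after  2: R0=0xff R1=0xb8 R2=0x98 R3=0x20 R4=0x97 R5=0xdf  N=1 Z=0
after  3: R0=0xff R1=0xb8 R2=0x98 R3=0xb8 R4=0x97 R5=0xdf  N=1 Z=0
after  4: R0=0xff R1=0xb8 R2=0x98 R3=0xb8 R4=0x97 R5=0x20  N=0 Z=0
after  5: R0=0xff R1=0xb8 R2=0xb8 R3=0xb8 R4=0x97 R5=0x20  N=1 Z=0
after  6: R0=0xff R1=0xb8 R2=0xb8 R3=0xb8 R4=0x97 R5=0x1f  N=0 Z=0
-- IRQ taken; context saved, return-PC = 7 --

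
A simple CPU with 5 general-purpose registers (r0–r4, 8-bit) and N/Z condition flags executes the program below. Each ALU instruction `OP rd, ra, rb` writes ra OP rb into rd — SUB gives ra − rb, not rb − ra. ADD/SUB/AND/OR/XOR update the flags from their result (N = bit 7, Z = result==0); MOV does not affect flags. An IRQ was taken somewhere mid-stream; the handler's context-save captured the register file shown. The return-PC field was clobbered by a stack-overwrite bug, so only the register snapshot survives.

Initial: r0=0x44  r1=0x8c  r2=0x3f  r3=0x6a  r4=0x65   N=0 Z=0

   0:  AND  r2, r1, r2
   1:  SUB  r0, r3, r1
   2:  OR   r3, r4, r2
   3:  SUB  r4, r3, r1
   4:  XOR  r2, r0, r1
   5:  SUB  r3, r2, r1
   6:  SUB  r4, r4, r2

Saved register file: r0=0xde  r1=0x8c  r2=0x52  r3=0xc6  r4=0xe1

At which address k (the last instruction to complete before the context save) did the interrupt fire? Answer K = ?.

K = 5

after  0: r0=0x44 r1=0x8c r2=0x0c r3=0x6a r4=0x65  N=0 Z=0
after  1: r0=0xde r1=0x8c r2=0x0c r3=0x6a r4=0x65  N=1 Z=0
after  2: r0=0xde r1=0x8c r2=0x0c r3=0x6d r4=0x65  N=0 Z=0
after  3: r0=0xde r1=0x8c r2=0x0c r3=0x6d r4=0xe1  N=1 Z=0
after  4: r0=0xde r1=0x8c r2=0x52 r3=0x6d r4=0xe1  N=0 Z=0
after  5: r0=0xde r1=0x8c r2=0x52 r3=0xc6 r4=0xe1  N=1 Z=0
-- IRQ taken; context saved, return-PC = 6 --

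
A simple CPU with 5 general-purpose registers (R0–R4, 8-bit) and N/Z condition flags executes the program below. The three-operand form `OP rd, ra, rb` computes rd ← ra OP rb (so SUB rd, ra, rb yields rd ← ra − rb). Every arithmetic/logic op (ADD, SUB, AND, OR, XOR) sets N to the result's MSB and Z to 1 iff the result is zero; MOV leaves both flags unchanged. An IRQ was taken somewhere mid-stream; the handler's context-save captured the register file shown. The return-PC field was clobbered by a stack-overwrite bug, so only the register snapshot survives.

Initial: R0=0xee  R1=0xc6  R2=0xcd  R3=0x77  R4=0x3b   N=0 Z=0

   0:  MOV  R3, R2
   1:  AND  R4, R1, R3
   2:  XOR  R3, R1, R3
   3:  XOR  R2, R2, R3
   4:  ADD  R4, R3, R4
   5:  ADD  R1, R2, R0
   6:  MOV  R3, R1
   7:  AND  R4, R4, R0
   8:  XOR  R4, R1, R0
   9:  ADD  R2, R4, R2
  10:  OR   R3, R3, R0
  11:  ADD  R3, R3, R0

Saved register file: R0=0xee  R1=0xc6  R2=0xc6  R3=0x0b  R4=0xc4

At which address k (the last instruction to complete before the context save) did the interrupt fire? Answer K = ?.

after  0: R0=0xee R1=0xc6 R2=0xcd R3=0xcd R4=0x3b  N=0 Z=0
after  1: R0=0xee R1=0xc6 R2=0xcd R3=0xcd R4=0xc4  N=1 Z=0
after  2: R0=0xee R1=0xc6 R2=0xcd R3=0x0b R4=0xc4  N=0 Z=0
after  3: R0=0xee R1=0xc6 R2=0xc6 R3=0x0b R4=0xc4  N=1 Z=0
-- IRQ taken; context saved, return-PC = 4 --

K = 3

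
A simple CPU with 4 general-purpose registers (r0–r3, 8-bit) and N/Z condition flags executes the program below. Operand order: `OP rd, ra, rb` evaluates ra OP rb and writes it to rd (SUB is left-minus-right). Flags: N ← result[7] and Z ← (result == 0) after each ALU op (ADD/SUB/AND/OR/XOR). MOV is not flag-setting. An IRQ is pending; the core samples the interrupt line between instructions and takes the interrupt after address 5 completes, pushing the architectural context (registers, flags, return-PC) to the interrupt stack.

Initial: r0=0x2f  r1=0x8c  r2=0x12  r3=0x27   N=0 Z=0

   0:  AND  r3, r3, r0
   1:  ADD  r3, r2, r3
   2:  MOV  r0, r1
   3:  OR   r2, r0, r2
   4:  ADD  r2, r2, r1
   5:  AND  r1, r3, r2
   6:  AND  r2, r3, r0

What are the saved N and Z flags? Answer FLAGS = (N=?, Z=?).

after  0: r0=0x2f r1=0x8c r2=0x12 r3=0x27  N=0 Z=0
after  1: r0=0x2f r1=0x8c r2=0x12 r3=0x39  N=0 Z=0
after  2: r0=0x8c r1=0x8c r2=0x12 r3=0x39  N=0 Z=0
after  3: r0=0x8c r1=0x8c r2=0x9e r3=0x39  N=1 Z=0
after  4: r0=0x8c r1=0x8c r2=0x2a r3=0x39  N=0 Z=0
after  5: r0=0x8c r1=0x28 r2=0x2a r3=0x39  N=0 Z=0
-- IRQ taken; context saved, return-PC = 6 --

FLAGS = (N=0, Z=0)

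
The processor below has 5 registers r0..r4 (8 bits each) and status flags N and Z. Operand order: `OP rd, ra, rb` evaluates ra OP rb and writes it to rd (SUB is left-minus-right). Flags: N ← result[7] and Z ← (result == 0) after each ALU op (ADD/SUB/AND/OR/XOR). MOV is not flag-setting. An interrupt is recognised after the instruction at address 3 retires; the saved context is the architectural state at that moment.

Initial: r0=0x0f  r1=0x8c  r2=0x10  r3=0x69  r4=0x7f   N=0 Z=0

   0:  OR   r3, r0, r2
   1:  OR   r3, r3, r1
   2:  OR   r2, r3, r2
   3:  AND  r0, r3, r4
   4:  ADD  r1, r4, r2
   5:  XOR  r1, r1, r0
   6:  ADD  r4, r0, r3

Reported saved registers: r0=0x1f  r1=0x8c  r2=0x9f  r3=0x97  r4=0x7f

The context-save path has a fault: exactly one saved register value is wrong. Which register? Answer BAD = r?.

BAD = r3

after  0: r0=0x0f r1=0x8c r2=0x10 r3=0x1f r4=0x7f  N=0 Z=0
after  1: r0=0x0f r1=0x8c r2=0x10 r3=0x9f r4=0x7f  N=1 Z=0
after  2: r0=0x0f r1=0x8c r2=0x9f r3=0x9f r4=0x7f  N=1 Z=0
after  3: r0=0x1f r1=0x8c r2=0x9f r3=0x9f r4=0x7f  N=0 Z=0
-- IRQ taken; context saved, return-PC = 4 --
mismatch: r3: reported 0x97 vs actual 0x9f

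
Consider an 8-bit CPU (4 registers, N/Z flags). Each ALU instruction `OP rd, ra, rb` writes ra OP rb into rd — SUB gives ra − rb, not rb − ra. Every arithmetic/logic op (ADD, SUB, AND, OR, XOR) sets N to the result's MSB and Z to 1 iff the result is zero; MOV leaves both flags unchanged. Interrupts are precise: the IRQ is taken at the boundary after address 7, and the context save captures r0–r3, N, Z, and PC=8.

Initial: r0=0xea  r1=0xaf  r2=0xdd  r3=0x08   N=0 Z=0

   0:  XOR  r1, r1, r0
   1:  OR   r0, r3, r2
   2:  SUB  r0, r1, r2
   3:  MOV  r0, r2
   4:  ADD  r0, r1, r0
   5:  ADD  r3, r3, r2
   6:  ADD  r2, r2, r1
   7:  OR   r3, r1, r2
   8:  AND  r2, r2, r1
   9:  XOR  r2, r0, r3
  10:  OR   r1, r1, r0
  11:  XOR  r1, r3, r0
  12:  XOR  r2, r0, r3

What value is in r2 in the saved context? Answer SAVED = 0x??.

SAVED = 0x22

after  0: r0=0xea r1=0x45 r2=0xdd r3=0x08  N=0 Z=0
after  1: r0=0xdd r1=0x45 r2=0xdd r3=0x08  N=1 Z=0
after  2: r0=0x68 r1=0x45 r2=0xdd r3=0x08  N=0 Z=0
after  3: r0=0xdd r1=0x45 r2=0xdd r3=0x08  N=0 Z=0
after  4: r0=0x22 r1=0x45 r2=0xdd r3=0x08  N=0 Z=0
after  5: r0=0x22 r1=0x45 r2=0xdd r3=0xe5  N=1 Z=0
after  6: r0=0x22 r1=0x45 r2=0x22 r3=0xe5  N=0 Z=0
after  7: r0=0x22 r1=0x45 r2=0x22 r3=0x67  N=0 Z=0
-- IRQ taken; context saved, return-PC = 8 --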